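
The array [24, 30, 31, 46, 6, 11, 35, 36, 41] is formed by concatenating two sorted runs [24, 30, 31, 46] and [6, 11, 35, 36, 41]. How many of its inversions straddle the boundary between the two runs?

For each element r of the right run, count left-run elements greater than r:
r = 6: 24, 30, 31, 46 → 4
r = 11: 24, 30, 31, 46 → 4
r = 35: 46 → 1
r = 36: 46 → 1
r = 41: 46 → 1
Cross-inversions: 4 + 4 + 1 + 1 + 1 = 11

11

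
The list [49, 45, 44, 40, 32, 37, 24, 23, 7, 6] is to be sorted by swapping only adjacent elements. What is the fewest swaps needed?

There are 44 adjacent swaps.

Each adjacent swap fixes exactly one inversion, so the minimum swap count equals the number of inversions.
Count inversions — for each element, later elements that are smaller:
49: 45, 44, 40, 32, 37, 24, 23, 7, 6 → 9
45: 44, 40, 32, 37, 24, 23, 7, 6 → 8
44: 40, 32, 37, 24, 23, 7, 6 → 7
40: 32, 37, 24, 23, 7, 6 → 6
32: 24, 23, 7, 6 → 4
37: 24, 23, 7, 6 → 4
24: 23, 7, 6 → 3
23: 7, 6 → 2
7: 6 → 1
6: none → 0
Total inversions: 9 + 8 + 7 + 6 + 4 + 4 + 3 + 2 + 1 + 0 = 44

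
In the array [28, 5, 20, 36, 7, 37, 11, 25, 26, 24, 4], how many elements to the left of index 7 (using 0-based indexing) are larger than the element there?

The element at index 7 is 25.
Elements before it: 28, 5, 20, 36, 7, 37, 11
Those larger than 25: 28, 36, 37

3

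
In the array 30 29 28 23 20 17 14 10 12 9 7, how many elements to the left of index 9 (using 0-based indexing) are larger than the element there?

9 such elements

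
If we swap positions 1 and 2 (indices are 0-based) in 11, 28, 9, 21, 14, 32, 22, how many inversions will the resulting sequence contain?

6

Positions 1 and 2 hold 28 and 9; after swapping, the array is [11, 9, 28, 21, 14, 32, 22].
Element-by-element contributions:
11: 1
9: 0
28: 3
21: 1
14: 0
32: 1
22: 0
Sum: 1 + 0 + 3 + 1 + 0 + 1 + 0 = 6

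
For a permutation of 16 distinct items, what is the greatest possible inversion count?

120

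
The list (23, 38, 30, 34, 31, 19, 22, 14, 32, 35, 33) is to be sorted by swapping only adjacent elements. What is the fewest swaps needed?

The minimum number of adjacent swaps to sort an array equals its inversion count, since every such swap removes exactly one inversion.
Count inversions — for each element, later elements that are smaller:
23: 19, 22, 14 → 3
38: 30, 34, 31, 19, 22, 14, 32, 35, 33 → 9
30: 19, 22, 14 → 3
34: 31, 19, 22, 14, 32, 33 → 6
31: 19, 22, 14 → 3
19: 14 → 1
22: 14 → 1
14: none → 0
32: none → 0
35: 33 → 1
33: none → 0
Total inversions: 3 + 9 + 3 + 6 + 3 + 1 + 1 + 0 + 0 + 1 + 0 = 27

27 adjacent swaps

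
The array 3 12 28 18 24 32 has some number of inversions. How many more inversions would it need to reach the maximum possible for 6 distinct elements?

13 inversions short

Maximum inversions for 6 distinct elements is C(6, 2) = 6·5/2 = 15.
Current inversions — for each element, count later smaller elements:
3: 0
12: 0
28: 2
18: 0
24: 0
32: 0
Current total: 0 + 0 + 2 + 0 + 0 + 0 = 2
Shortfall: 15 − 2 = 13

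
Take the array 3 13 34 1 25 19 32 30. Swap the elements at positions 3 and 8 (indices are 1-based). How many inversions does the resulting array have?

There are 6 inversions.

Positions 3 and 8 hold 34 and 30; after swapping, the array is [3, 13, 30, 1, 25, 19, 32, 34].
Count, for each position, how many later elements it exceeds:
3 → 1 → 1
13 → 1 → 1
30 → 1, 25, 19 → 3
1 → none → 0
25 → 19 → 1
19 → none → 0
32 → none → 0
34 → none → 0
Sum: 1 + 1 + 3 + 0 + 1 + 0 + 0 + 0 = 6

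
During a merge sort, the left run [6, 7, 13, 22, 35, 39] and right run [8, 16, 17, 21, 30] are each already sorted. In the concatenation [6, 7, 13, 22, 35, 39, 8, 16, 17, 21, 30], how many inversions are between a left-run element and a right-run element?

Count, for every r in R, how many entries of L exceed r:
r = 8: 13, 22, 35, 39 → 4
r = 16: 22, 35, 39 → 3
r = 17: 22, 35, 39 → 3
r = 21: 22, 35, 39 → 3
r = 30: 35, 39 → 2
Cross-inversions: 4 + 3 + 3 + 3 + 2 = 15

Split inversions: 15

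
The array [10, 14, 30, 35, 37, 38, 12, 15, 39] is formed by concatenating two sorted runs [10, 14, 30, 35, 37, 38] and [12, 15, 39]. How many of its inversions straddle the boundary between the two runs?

Split inversions: 9

For each element r of the right run, count left-run elements greater than r:
r = 12: 14, 30, 35, 37, 38 → 5
r = 15: 30, 35, 37, 38 → 4
r = 39: none → 0
Cross-inversions: 5 + 4 + 0 = 9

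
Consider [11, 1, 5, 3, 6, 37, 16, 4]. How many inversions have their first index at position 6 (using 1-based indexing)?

The element at index 6 is 37.
Elements after it: 16, 4
Those smaller than 37: 16, 4

2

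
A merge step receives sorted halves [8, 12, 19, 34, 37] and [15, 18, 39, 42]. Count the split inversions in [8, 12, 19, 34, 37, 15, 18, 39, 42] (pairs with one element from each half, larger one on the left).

6 cross-inversions

For each element r of the right run, count left-run elements greater than r:
r = 15: 19, 34, 37 → 3
r = 18: 19, 34, 37 → 3
r = 39: none → 0
r = 42: none → 0
Cross-inversions: 3 + 3 + 0 + 0 = 6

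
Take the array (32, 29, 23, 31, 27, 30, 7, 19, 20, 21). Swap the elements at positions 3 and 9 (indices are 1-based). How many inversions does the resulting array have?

Positions 3 and 9 hold 23 and 20; after swapping, the array is [32, 29, 20, 31, 27, 30, 7, 19, 23, 21].
For each element, count later entries that are smaller:
32 → 29, 20, 31, 27, 30, 7, 19, 23, 21 → 9
29 → 20, 27, 7, 19, 23, 21 → 6
20 → 7, 19 → 2
31 → 27, 30, 7, 19, 23, 21 → 6
27 → 7, 19, 23, 21 → 4
30 → 7, 19, 23, 21 → 4
7 → none → 0
19 → none → 0
23 → 21 → 1
21 → none → 0
Sum: 9 + 6 + 2 + 6 + 4 + 4 + 0 + 0 + 1 + 0 = 32

32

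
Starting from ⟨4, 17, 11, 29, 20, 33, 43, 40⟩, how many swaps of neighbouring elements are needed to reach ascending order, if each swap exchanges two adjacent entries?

3

The minimum number of adjacent swaps to sort an array equals its inversion count, since every such swap removes exactly one inversion.
Count inversions — for each element, later elements that are smaller:
4: none → 0
17: 11 → 1
11: none → 0
29: 20 → 1
20: none → 0
33: none → 0
43: 40 → 1
40: none → 0
Total inversions: 0 + 1 + 0 + 1 + 0 + 0 + 1 + 0 = 3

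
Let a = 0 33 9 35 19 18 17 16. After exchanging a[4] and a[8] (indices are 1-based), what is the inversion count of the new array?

Positions 4 and 8 hold 35 and 16; after swapping, the array is [0, 33, 9, 16, 19, 18, 17, 35].
Count, for each position, how many later elements it exceeds:
0: 0
33: 5
9: 0
16: 0
19: 2
18: 1
17: 0
35: 0
Sum: 0 + 5 + 0 + 0 + 2 + 1 + 0 + 0 = 8

8 inversions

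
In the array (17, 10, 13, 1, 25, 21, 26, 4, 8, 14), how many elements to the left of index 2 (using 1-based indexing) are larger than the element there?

1

The element at index 2 is 10.
Elements before it: 17
Those larger than 10: 17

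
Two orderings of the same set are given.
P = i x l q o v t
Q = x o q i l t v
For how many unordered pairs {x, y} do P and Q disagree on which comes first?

7

Assign each item its position (1..7) in the first ordering, then rewrite the second ordering as that position sequence:
positions: i→1, x→2, l→3, q→4, o→5, v→6, t→7
second ordering as positions: [2, 5, 4, 1, 3, 7, 6]
Discordant pairs = inversions in this position sequence.
2: 1 → 1
5: 4, 1, 3 → 3
4: 1, 3 → 2
1: 0
3: 0
7: 6 → 1
6: 0
Total: 1 + 3 + 2 + 0 + 0 + 1 + 0 = 7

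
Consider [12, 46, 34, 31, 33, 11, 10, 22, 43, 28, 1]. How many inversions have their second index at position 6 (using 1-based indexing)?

The element at index 6 is 11.
Elements before it: 12, 46, 34, 31, 33
Those larger than 11: 12, 46, 34, 31, 33

5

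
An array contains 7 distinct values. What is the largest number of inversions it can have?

The maximum occurs when the array is in strictly decreasing order: every one of the C(7, 2) pairs is inverted.
C(7, 2) = 7·6/2 = 21

There are 21 inversions.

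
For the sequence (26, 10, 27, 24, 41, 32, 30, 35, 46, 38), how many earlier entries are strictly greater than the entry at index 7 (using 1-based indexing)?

2

The element at index 7 is 30.
Elements before it: 26, 10, 27, 24, 41, 32
Those larger than 30: 41, 32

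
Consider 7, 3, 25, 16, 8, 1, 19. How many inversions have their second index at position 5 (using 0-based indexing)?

5

The element at index 5 is 1.
Elements before it: 7, 3, 25, 16, 8
Those larger than 1: 7, 3, 25, 16, 8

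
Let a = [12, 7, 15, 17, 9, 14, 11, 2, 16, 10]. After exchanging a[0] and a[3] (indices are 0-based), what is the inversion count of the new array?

Positions 0 and 3 hold 12 and 17; after swapping, the array is [17, 7, 15, 12, 9, 14, 11, 2, 16, 10].
Count, for each position, how many later elements it exceeds:
17: 9
7: 1
15: 6
12: 4
9: 1
14: 3
11: 2
2: 0
16: 1
10: 0
Sum: 9 + 1 + 6 + 4 + 1 + 3 + 2 + 0 + 1 + 0 = 27

27 inversions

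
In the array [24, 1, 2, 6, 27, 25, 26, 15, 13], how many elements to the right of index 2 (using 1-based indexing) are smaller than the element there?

The element at index 2 is 1.
Elements after it: 2, 6, 27, 25, 26, 15, 13
None of them are smaller than 1.

0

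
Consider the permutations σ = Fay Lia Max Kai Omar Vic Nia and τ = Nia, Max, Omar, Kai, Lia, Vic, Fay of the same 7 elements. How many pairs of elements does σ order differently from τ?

Assign each item its position (1..7) in the first ordering, then rewrite the second ordering as that position sequence:
positions: Fay→1, Lia→2, Max→3, Kai→4, Omar→5, Vic→6, Nia→7
second ordering as positions: [7, 3, 5, 4, 2, 6, 1]
Discordant pairs = inversions in this position sequence.
7: 3, 5, 4, 2, 6, 1 → 6
3: 2, 1 → 2
5: 4, 2, 1 → 3
4: 2, 1 → 2
2: 1 → 1
6: 1 → 1
1: 0
Total: 6 + 2 + 3 + 2 + 1 + 1 + 0 = 15

There are 15 discordant pairs.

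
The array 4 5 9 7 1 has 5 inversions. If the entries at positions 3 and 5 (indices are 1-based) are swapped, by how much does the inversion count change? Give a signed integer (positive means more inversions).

Positions 3 and 5 hold 9 and 1; after swapping, the array is [4, 5, 1, 7, 9].
For each element, count later entries that are smaller:
4: 1
5: 1
1: 0
7: 0
9: 0
Sum: 1 + 1 + 0 + 0 + 0 = 2
Change: 2 − 5 = -3

-3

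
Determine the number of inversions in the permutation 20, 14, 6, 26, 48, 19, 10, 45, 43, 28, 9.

26

Element-by-element contributions:
20 → 14, 6, 19, 10, 9 → 5
14 → 6, 10, 9 → 3
6 → none → 0
26 → 19, 10, 9 → 3
48 → 19, 10, 45, 43, 28, 9 → 6
19 → 10, 9 → 2
10 → 9 → 1
45 → 43, 28, 9 → 3
43 → 28, 9 → 2
28 → 9 → 1
9 → none → 0
Sum: 5 + 3 + 0 + 3 + 6 + 2 + 1 + 3 + 2 + 1 + 0 = 26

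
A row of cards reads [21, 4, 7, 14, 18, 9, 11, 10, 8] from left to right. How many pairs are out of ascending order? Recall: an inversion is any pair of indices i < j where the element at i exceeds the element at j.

20 out-of-order pairs

Element-by-element contributions:
21 → 4, 7, 14, 18, 9, 11, 10, 8 → 8
4 → none → 0
7 → none → 0
14 → 9, 11, 10, 8 → 4
18 → 9, 11, 10, 8 → 4
9 → 8 → 1
11 → 10, 8 → 2
10 → 8 → 1
8 → none → 0
Sum: 8 + 0 + 0 + 4 + 4 + 1 + 2 + 1 + 0 = 20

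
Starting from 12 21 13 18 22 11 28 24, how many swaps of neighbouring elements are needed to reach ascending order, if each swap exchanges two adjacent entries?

Minimum adjacent swaps = number of inversions (each swap of adjacent out-of-order elements removes one inversion and no swap can remove more).
Count inversions — for each element, later elements that are smaller:
12: 11 → 1
21: 13, 18, 11 → 3
13: 11 → 1
18: 11 → 1
22: 11 → 1
11: none → 0
28: 24 → 1
24: none → 0
Total inversions: 1 + 3 + 1 + 1 + 1 + 0 + 1 + 0 = 8

8 adjacent swaps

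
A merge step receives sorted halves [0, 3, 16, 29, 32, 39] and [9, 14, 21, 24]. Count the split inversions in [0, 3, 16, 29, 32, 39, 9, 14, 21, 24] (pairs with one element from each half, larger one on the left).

Count, for every r in R, how many entries of L exceed r:
r = 9: 16, 29, 32, 39 → 4
r = 14: 16, 29, 32, 39 → 4
r = 21: 29, 32, 39 → 3
r = 24: 29, 32, 39 → 3
Cross-inversions: 4 + 4 + 3 + 3 = 14

14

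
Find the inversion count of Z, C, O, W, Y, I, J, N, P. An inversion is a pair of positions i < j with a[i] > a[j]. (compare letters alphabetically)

Count, for each position, how many later elements it exceeds:
Z → C, O, W, Y, I, J, N, P → 8
C → none → 0
O → I, J, N → 3
W → I, J, N, P → 4
Y → I, J, N, P → 4
I → none → 0
J → none → 0
N → none → 0
P → none → 0
Sum: 8 + 0 + 3 + 4 + 4 + 0 + 0 + 0 + 0 = 19

19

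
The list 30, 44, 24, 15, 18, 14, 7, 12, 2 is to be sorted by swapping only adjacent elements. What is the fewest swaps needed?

33

Minimum adjacent swaps = number of inversions (each swap of adjacent out-of-order elements removes one inversion and no swap can remove more).
Count inversions — for each element, later elements that are smaller:
30: 24, 15, 18, 14, 7, 12, 2 → 7
44: 24, 15, 18, 14, 7, 12, 2 → 7
24: 15, 18, 14, 7, 12, 2 → 6
15: 14, 7, 12, 2 → 4
18: 14, 7, 12, 2 → 4
14: 7, 12, 2 → 3
7: 2 → 1
12: 2 → 1
2: none → 0
Total inversions: 7 + 7 + 6 + 4 + 4 + 3 + 1 + 1 + 0 = 33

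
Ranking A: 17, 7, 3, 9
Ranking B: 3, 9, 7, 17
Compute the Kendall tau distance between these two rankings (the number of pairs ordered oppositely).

5

Assign each item its position (1..4) in the first ordering, then rewrite the second ordering as that position sequence:
positions: 17→1, 7→2, 3→3, 9→4
second ordering as positions: [3, 4, 2, 1]
Discordant pairs = inversions in this position sequence.
3: 2, 1 → 2
4: 2, 1 → 2
2: 1 → 1
1: 0
Total: 2 + 2 + 1 + 0 = 5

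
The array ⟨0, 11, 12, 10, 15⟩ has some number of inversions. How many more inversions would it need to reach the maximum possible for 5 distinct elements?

Maximum inversions for 5 distinct elements is C(5, 2) = 5·4/2 = 10.
Current inversions — for each element, count later smaller elements:
0: 0
11: 1
12: 1
10: 0
15: 0
Current total: 0 + 1 + 1 + 0 + 0 = 2
Shortfall: 10 − 2 = 8

8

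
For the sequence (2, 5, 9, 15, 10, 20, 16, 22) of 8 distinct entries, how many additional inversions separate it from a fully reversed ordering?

Maximum inversions for 8 distinct elements is C(8, 2) = 8·7/2 = 28.
Current inversions — for each element, count later smaller elements:
2: 0
5: 0
9: 0
15: 1
10: 0
20: 1
16: 0
22: 0
Current total: 0 + 0 + 0 + 1 + 0 + 1 + 0 + 0 = 2
Shortfall: 28 − 2 = 26

26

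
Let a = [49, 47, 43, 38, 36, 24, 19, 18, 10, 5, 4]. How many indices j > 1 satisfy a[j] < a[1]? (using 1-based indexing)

The element at index 1 is 49.
Elements after it: 47, 43, 38, 36, 24, 19, 18, 10, 5, 4
Those smaller than 49: 47, 43, 38, 36, 24, 19, 18, 10, 5, 4

10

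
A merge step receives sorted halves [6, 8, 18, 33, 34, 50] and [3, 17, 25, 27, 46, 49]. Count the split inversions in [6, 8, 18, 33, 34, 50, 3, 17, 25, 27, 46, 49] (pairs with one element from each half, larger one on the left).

18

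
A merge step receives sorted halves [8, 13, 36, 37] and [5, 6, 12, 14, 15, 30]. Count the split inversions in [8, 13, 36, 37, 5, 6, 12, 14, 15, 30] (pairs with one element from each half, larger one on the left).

17

Take each right-half value and tally the left-half values above it:
r = 5: 8, 13, 36, 37 → 4
r = 6: 8, 13, 36, 37 → 4
r = 12: 13, 36, 37 → 3
r = 14: 36, 37 → 2
r = 15: 36, 37 → 2
r = 30: 36, 37 → 2
Cross-inversions: 4 + 4 + 3 + 2 + 2 + 2 = 17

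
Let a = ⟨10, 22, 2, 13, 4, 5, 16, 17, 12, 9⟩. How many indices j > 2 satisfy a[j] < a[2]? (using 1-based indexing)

8 such elements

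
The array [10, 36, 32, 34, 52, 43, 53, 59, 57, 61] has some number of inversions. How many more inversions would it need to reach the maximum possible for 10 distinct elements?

Maximum inversions for 10 distinct elements is C(10, 2) = 10·9/2 = 45.
Current inversions — for each element, count later smaller elements:
10: 0
36: 2
32: 0
34: 0
52: 1
43: 0
53: 0
59: 1
57: 0
61: 0
Current total: 0 + 2 + 0 + 0 + 1 + 0 + 0 + 1 + 0 + 0 = 4
Shortfall: 45 − 4 = 41

41 inversions short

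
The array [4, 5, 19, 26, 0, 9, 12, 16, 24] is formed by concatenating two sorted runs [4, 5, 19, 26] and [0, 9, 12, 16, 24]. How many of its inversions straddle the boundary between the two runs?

For each element r of the right run, count left-run elements greater than r:
r = 0: 4, 5, 19, 26 → 4
r = 9: 19, 26 → 2
r = 12: 19, 26 → 2
r = 16: 19, 26 → 2
r = 24: 26 → 1
Cross-inversions: 4 + 2 + 2 + 2 + 1 = 11

11 cross-inversions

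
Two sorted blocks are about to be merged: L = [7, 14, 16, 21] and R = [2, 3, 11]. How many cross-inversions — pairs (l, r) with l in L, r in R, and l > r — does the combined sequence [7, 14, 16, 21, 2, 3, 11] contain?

There are 11 cross-inversions.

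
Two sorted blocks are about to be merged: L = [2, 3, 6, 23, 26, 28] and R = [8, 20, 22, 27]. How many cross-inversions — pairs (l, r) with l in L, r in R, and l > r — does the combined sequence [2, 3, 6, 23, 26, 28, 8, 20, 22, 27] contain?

Take each right-half value and tally the left-half values above it:
r = 8: 23, 26, 28 → 3
r = 20: 23, 26, 28 → 3
r = 22: 23, 26, 28 → 3
r = 27: 28 → 1
Cross-inversions: 3 + 3 + 3 + 1 = 10

10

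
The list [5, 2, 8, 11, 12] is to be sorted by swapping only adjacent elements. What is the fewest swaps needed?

The minimum number of adjacent swaps to sort an array equals its inversion count, since every such swap removes exactly one inversion.
Count inversions — for each element, later elements that are smaller:
5: 2 → 1
2: none → 0
8: none → 0
11: none → 0
12: none → 0
Total inversions: 1 + 0 + 0 + 0 + 0 = 1

1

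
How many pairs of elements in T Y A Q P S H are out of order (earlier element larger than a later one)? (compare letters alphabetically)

14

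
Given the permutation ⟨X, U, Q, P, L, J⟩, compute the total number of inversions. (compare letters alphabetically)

Sweep left to right; for each value list the smaller values that follow it:
X: 5
U: 4
Q: 3
P: 2
L: 1
J: 0
Sum: 5 + 4 + 3 + 2 + 1 + 0 = 15

There are 15 out-of-order pairs.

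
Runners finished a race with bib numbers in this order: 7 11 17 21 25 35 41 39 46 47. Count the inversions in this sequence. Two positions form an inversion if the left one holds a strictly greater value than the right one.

Element-by-element contributions:
7: 0
11: 0
17: 0
21: 0
25: 0
35: 0
41: 1
39: 0
46: 0
47: 0
Sum: 0 + 0 + 0 + 0 + 0 + 0 + 1 + 0 + 0 + 0 = 1

1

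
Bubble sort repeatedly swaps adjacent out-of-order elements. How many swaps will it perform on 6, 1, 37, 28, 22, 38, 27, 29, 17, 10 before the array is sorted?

22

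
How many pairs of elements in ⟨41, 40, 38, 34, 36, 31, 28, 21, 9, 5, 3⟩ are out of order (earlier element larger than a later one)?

For each element, count later entries that are smaller:
41 → 40, 38, 34, 36, 31, 28, 21, 9, 5, 3 → 10
40 → 38, 34, 36, 31, 28, 21, 9, 5, 3 → 9
38 → 34, 36, 31, 28, 21, 9, 5, 3 → 8
34 → 31, 28, 21, 9, 5, 3 → 6
36 → 31, 28, 21, 9, 5, 3 → 6
31 → 28, 21, 9, 5, 3 → 5
28 → 21, 9, 5, 3 → 4
21 → 9, 5, 3 → 3
9 → 5, 3 → 2
5 → 3 → 1
3 → none → 0
Sum: 10 + 9 + 8 + 6 + 6 + 5 + 4 + 3 + 2 + 1 + 0 = 54

There are 54 inversions.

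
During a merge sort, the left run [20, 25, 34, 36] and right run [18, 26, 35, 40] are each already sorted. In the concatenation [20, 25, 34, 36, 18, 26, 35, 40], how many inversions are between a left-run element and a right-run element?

7

For each element r of the right run, count left-run elements greater than r:
r = 18: 20, 25, 34, 36 → 4
r = 26: 34, 36 → 2
r = 35: 36 → 1
r = 40: none → 0
Cross-inversions: 4 + 2 + 1 + 0 = 7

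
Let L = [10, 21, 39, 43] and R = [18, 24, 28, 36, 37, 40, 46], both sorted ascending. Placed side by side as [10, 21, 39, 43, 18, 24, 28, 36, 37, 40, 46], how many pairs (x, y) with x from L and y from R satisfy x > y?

Split inversions: 12

Take each right-half value and tally the left-half values above it:
r = 18: 21, 39, 43 → 3
r = 24: 39, 43 → 2
r = 28: 39, 43 → 2
r = 36: 39, 43 → 2
r = 37: 39, 43 → 2
r = 40: 43 → 1
r = 46: none → 0
Cross-inversions: 3 + 2 + 2 + 2 + 2 + 1 + 0 = 12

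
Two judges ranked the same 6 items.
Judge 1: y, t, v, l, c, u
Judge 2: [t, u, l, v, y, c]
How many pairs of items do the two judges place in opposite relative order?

8 discordant pairs

Assign each item its position (1..6) in the first ordering, then rewrite the second ordering as that position sequence:
positions: y→1, t→2, v→3, l→4, c→5, u→6
second ordering as positions: [2, 6, 4, 3, 1, 5]
Discordant pairs = inversions in this position sequence.
2: 1 → 1
6: 4, 3, 1, 5 → 4
4: 3, 1 → 2
3: 1 → 1
1: 0
5: 0
Total: 1 + 4 + 2 + 1 + 0 + 0 = 8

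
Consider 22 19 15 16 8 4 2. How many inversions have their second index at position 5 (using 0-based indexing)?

The element at index 5 is 4.
Elements before it: 22, 19, 15, 16, 8
Those larger than 4: 22, 19, 15, 16, 8

5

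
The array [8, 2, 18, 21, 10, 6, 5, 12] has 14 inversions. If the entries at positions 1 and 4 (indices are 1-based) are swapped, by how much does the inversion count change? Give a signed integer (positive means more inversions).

+3

Positions 1 and 4 hold 8 and 21; after swapping, the array is [21, 2, 18, 8, 10, 6, 5, 12].
Sweep left to right; for each value list the smaller values that follow it:
21 → 2, 18, 8, 10, 6, 5, 12 → 7
2 → none → 0
18 → 8, 10, 6, 5, 12 → 5
8 → 6, 5 → 2
10 → 6, 5 → 2
6 → 5 → 1
5 → none → 0
12 → none → 0
Sum: 7 + 0 + 5 + 2 + 2 + 1 + 0 + 0 = 17
Change: 17 − 14 = +3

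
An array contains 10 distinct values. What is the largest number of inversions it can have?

Inversions: 45

The maximum occurs when the array is in strictly decreasing order: every one of the C(10, 2) pairs is inverted.
C(10, 2) = 10·9/2 = 45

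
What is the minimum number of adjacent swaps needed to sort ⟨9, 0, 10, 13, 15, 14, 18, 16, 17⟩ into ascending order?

4

Each adjacent swap fixes exactly one inversion, so the minimum swap count equals the number of inversions.
Count inversions — for each element, later elements that are smaller:
9: 0 → 1
0: none → 0
10: none → 0
13: none → 0
15: 14 → 1
14: none → 0
18: 16, 17 → 2
16: none → 0
17: none → 0
Total inversions: 1 + 0 + 0 + 0 + 1 + 0 + 2 + 0 + 0 = 4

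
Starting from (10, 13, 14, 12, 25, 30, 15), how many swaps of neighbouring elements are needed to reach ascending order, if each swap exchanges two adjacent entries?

4

Minimum adjacent swaps = number of inversions (each swap of adjacent out-of-order elements removes one inversion and no swap can remove more).
Count inversions — for each element, later elements that are smaller:
10: none → 0
13: 12 → 1
14: 12 → 1
12: none → 0
25: 15 → 1
30: 15 → 1
15: none → 0
Total inversions: 0 + 1 + 1 + 0 + 1 + 1 + 0 = 4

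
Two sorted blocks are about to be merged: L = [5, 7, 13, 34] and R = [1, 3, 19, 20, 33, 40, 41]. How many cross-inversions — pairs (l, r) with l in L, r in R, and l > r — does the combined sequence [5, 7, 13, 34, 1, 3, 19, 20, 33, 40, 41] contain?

Count, for every r in R, how many entries of L exceed r:
r = 1: 5, 7, 13, 34 → 4
r = 3: 5, 7, 13, 34 → 4
r = 19: 34 → 1
r = 20: 34 → 1
r = 33: 34 → 1
r = 40: none → 0
r = 41: none → 0
Cross-inversions: 4 + 4 + 1 + 1 + 1 + 0 + 0 = 11

11 split inversions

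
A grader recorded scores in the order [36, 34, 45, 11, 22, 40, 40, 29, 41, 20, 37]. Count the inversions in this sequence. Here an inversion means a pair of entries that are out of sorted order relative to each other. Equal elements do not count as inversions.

There are 27 inversions.

Count, for each position, how many later elements it exceeds:
36: 5
34: 4
45: 8
11: 0
22: 1
40: 3
40: 3
29: 1
41: 2
20: 0
37: 0
Sum: 5 + 4 + 8 + 0 + 1 + 3 + 3 + 1 + 2 + 0 + 0 = 27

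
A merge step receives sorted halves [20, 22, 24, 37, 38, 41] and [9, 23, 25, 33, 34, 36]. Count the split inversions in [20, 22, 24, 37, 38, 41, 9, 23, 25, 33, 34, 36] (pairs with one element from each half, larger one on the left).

Count, for every r in R, how many entries of L exceed r:
r = 9: 20, 22, 24, 37, 38, 41 → 6
r = 23: 24, 37, 38, 41 → 4
r = 25: 37, 38, 41 → 3
r = 33: 37, 38, 41 → 3
r = 34: 37, 38, 41 → 3
r = 36: 37, 38, 41 → 3
Cross-inversions: 6 + 4 + 3 + 3 + 3 + 3 = 22

There are 22 cross-inversions.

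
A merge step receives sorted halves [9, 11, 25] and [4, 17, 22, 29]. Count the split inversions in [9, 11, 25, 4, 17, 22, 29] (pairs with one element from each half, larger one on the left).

5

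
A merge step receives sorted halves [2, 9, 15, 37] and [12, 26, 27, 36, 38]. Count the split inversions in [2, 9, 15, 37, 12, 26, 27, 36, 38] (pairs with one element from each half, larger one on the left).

5 split inversions

Count, for every r in R, how many entries of L exceed r:
r = 12: 15, 37 → 2
r = 26: 37 → 1
r = 27: 37 → 1
r = 36: 37 → 1
r = 38: none → 0
Cross-inversions: 2 + 1 + 1 + 1 + 0 = 5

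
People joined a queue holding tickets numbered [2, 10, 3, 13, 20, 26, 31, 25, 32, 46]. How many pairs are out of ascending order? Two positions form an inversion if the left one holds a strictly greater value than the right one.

Count, for each position, how many later elements it exceeds:
2 → none → 0
10 → 3 → 1
3 → none → 0
13 → none → 0
20 → none → 0
26 → 25 → 1
31 → 25 → 1
25 → none → 0
32 → none → 0
46 → none → 0
Sum: 0 + 1 + 0 + 0 + 0 + 1 + 1 + 0 + 0 + 0 = 3

3 inversions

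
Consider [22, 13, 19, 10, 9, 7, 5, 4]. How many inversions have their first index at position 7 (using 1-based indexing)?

1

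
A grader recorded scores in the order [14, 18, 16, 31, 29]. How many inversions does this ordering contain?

2 out-of-order pairs

For each element, count later entries that are smaller:
14: 0
18: 1
16: 0
31: 1
29: 0
Sum: 0 + 1 + 0 + 1 + 0 = 2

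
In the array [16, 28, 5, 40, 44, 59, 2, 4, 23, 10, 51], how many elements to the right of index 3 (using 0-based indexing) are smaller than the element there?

4 such elements

The element at index 3 is 40.
Elements after it: 44, 59, 2, 4, 23, 10, 51
Those smaller than 40: 2, 4, 23, 10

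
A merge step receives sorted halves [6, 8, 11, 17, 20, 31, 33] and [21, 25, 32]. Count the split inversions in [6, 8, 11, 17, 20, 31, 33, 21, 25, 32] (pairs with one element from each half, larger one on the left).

5 cross-inversions

Take each right-half value and tally the left-half values above it:
r = 21: 31, 33 → 2
r = 25: 31, 33 → 2
r = 32: 33 → 1
Cross-inversions: 2 + 2 + 1 = 5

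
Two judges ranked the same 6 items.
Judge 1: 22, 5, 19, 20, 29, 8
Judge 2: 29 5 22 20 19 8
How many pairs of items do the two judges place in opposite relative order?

Assign each item its position (1..6) in the first ordering, then rewrite the second ordering as that position sequence:
positions: 22→1, 5→2, 19→3, 20→4, 29→5, 8→6
second ordering as positions: [5, 2, 1, 4, 3, 6]
Discordant pairs = inversions in this position sequence.
5: 2, 1, 4, 3 → 4
2: 1 → 1
1: 0
4: 3 → 1
3: 0
6: 0
Total: 4 + 1 + 0 + 1 + 0 + 0 = 6

6 discordant pairs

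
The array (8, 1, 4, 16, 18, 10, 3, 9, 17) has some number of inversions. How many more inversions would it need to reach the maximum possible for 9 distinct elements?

23 inversions short

Maximum inversions for 9 distinct elements is C(9, 2) = 9·8/2 = 36.
Current inversions — for each element, count later smaller elements:
8: 3
1: 0
4: 1
16: 3
18: 4
10: 2
3: 0
9: 0
17: 0
Current total: 3 + 0 + 1 + 3 + 4 + 2 + 0 + 0 + 0 = 13
Shortfall: 36 − 13 = 23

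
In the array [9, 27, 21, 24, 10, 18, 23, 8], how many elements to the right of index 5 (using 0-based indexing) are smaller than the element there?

1 such element

The element at index 5 is 18.
Elements after it: 23, 8
Those smaller than 18: 8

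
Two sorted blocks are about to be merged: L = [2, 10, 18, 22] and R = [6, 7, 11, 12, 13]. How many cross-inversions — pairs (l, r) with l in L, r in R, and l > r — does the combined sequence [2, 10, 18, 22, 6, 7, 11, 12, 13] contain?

Cross-inversions: 12

Count, for every r in R, how many entries of L exceed r:
r = 6: 10, 18, 22 → 3
r = 7: 10, 18, 22 → 3
r = 11: 18, 22 → 2
r = 12: 18, 22 → 2
r = 13: 18, 22 → 2
Cross-inversions: 3 + 3 + 2 + 2 + 2 = 12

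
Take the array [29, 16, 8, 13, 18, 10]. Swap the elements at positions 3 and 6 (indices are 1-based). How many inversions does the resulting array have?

11

Positions 3 and 6 hold 8 and 10; after swapping, the array is [29, 16, 10, 13, 18, 8].
Count, for each position, how many later elements it exceeds:
29 → 16, 10, 13, 18, 8 → 5
16 → 10, 13, 8 → 3
10 → 8 → 1
13 → 8 → 1
18 → 8 → 1
8 → none → 0
Sum: 5 + 3 + 1 + 1 + 1 + 0 = 11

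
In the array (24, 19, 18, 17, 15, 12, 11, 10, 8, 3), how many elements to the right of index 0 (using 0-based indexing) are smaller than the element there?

9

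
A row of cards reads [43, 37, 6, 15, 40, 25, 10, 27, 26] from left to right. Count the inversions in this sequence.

21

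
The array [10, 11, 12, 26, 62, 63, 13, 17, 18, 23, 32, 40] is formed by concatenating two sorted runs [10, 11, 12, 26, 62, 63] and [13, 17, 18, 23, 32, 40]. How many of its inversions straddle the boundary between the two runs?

Count, for every r in R, how many entries of L exceed r:
r = 13: 26, 62, 63 → 3
r = 17: 26, 62, 63 → 3
r = 18: 26, 62, 63 → 3
r = 23: 26, 62, 63 → 3
r = 32: 62, 63 → 2
r = 40: 62, 63 → 2
Cross-inversions: 3 + 3 + 3 + 3 + 2 + 2 = 16

16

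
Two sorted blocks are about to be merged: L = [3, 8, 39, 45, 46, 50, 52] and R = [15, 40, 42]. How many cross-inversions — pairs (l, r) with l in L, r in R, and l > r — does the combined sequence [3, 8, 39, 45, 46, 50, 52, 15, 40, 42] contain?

13

Count, for every r in R, how many entries of L exceed r:
r = 15: 39, 45, 46, 50, 52 → 5
r = 40: 45, 46, 50, 52 → 4
r = 42: 45, 46, 50, 52 → 4
Cross-inversions: 5 + 4 + 4 = 13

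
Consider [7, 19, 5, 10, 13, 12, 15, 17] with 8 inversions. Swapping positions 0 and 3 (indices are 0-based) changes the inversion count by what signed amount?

Positions 0 and 3 hold 7 and 10; after swapping, the array is [10, 19, 5, 7, 13, 12, 15, 17].
Sweep left to right; for each value list the smaller values that follow it:
10 → 5, 7 → 2
19 → 5, 7, 13, 12, 15, 17 → 6
5 → none → 0
7 → none → 0
13 → 12 → 1
12 → none → 0
15 → none → 0
17 → none → 0
Sum: 2 + 6 + 0 + 0 + 1 + 0 + 0 + 0 = 9
Change: 9 − 8 = +1

+1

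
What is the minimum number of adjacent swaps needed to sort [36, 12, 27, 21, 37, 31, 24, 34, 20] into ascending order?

The minimum number of adjacent swaps to sort an array equals its inversion count, since every such swap removes exactly one inversion.
Count inversions — for each element, later elements that are smaller:
36: 12, 27, 21, 31, 24, 34, 20 → 7
12: none → 0
27: 21, 24, 20 → 3
21: 20 → 1
37: 31, 24, 34, 20 → 4
31: 24, 20 → 2
24: 20 → 1
34: 20 → 1
20: none → 0
Total inversions: 7 + 0 + 3 + 1 + 4 + 2 + 1 + 1 + 0 = 19

19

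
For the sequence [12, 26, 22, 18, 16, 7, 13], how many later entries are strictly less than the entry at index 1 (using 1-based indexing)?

The element at index 1 is 12.
Elements after it: 26, 22, 18, 16, 7, 13
Those smaller than 12: 7

1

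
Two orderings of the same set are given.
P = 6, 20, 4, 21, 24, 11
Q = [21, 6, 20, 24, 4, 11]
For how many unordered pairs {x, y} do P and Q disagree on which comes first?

4

Assign each item its position (1..6) in the first ordering, then rewrite the second ordering as that position sequence:
positions: 6→1, 20→2, 4→3, 21→4, 24→5, 11→6
second ordering as positions: [4, 1, 2, 5, 3, 6]
Discordant pairs = inversions in this position sequence.
4: 1, 2, 3 → 3
1: 0
2: 0
5: 3 → 1
3: 0
6: 0
Total: 3 + 0 + 0 + 1 + 0 + 0 = 4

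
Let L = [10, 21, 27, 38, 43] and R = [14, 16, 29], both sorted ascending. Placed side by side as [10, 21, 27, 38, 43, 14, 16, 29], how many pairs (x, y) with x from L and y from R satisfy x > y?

10

For each element r of the right run, count left-run elements greater than r:
r = 14: 21, 27, 38, 43 → 4
r = 16: 21, 27, 38, 43 → 4
r = 29: 38, 43 → 2
Cross-inversions: 4 + 4 + 2 = 10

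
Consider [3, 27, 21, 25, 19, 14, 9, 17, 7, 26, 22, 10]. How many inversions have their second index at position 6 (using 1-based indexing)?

The element at index 6 is 14.
Elements before it: 3, 27, 21, 25, 19
Those larger than 14: 27, 21, 25, 19

4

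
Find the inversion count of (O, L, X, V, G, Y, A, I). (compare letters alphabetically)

Out-of-order pairs: 17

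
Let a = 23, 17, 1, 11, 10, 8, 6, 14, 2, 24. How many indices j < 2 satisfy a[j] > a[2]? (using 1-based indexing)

1

The element at index 2 is 17.
Elements before it: 23
Those larger than 17: 23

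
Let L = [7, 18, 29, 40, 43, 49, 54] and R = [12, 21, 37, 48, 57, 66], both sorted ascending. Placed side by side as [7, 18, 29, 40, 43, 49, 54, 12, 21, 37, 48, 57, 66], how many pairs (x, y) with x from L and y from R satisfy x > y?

Count, for every r in R, how many entries of L exceed r:
r = 12: 18, 29, 40, 43, 49, 54 → 6
r = 21: 29, 40, 43, 49, 54 → 5
r = 37: 40, 43, 49, 54 → 4
r = 48: 49, 54 → 2
r = 57: none → 0
r = 66: none → 0
Cross-inversions: 6 + 5 + 4 + 2 + 0 + 0 = 17

17 cross-inversions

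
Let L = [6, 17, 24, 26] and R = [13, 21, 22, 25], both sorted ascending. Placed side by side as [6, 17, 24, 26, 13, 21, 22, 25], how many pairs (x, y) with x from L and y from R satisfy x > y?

There are 8 split inversions.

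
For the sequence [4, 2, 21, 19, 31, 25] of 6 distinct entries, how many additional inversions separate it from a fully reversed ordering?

12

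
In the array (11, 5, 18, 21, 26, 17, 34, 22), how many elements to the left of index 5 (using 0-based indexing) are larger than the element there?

The element at index 5 is 17.
Elements before it: 11, 5, 18, 21, 26
Those larger than 17: 18, 21, 26

3 such elements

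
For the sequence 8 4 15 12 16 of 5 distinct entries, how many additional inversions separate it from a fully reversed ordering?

8

Maximum inversions for 5 distinct elements is C(5, 2) = 5·4/2 = 10.
Current inversions — for each element, count later smaller elements:
8: 1
4: 0
15: 1
12: 0
16: 0
Current total: 1 + 0 + 1 + 0 + 0 = 2
Shortfall: 10 − 2 = 8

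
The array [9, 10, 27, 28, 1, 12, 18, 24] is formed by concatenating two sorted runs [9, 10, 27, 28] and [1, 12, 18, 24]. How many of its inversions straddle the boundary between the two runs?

Take each right-half value and tally the left-half values above it:
r = 1: 9, 10, 27, 28 → 4
r = 12: 27, 28 → 2
r = 18: 27, 28 → 2
r = 24: 27, 28 → 2
Cross-inversions: 4 + 2 + 2 + 2 = 10

10 cross-inversions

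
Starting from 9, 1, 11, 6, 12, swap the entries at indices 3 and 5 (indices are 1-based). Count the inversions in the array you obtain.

4

Positions 3 and 5 hold 11 and 12; after swapping, the array is [9, 1, 12, 6, 11].
For each element, count later entries that are smaller:
9: 2
1: 0
12: 2
6: 0
11: 0
Sum: 2 + 0 + 2 + 0 + 0 = 4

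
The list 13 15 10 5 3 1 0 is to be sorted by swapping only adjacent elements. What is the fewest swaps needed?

Minimum adjacent swaps = number of inversions (each swap of adjacent out-of-order elements removes one inversion and no swap can remove more).
Count inversions — for each element, later elements that are smaller:
13: 10, 5, 3, 1, 0 → 5
15: 10, 5, 3, 1, 0 → 5
10: 5, 3, 1, 0 → 4
5: 3, 1, 0 → 3
3: 1, 0 → 2
1: 0 → 1
0: none → 0
Total inversions: 5 + 5 + 4 + 3 + 2 + 1 + 0 = 20

20 adjacent swaps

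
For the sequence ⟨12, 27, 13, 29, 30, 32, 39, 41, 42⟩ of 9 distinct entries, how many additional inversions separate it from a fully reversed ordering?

35

Maximum inversions for 9 distinct elements is C(9, 2) = 9·8/2 = 36.
Current inversions — for each element, count later smaller elements:
12: 0
27: 1
13: 0
29: 0
30: 0
32: 0
39: 0
41: 0
42: 0
Current total: 0 + 1 + 0 + 0 + 0 + 0 + 0 + 0 + 0 = 1
Shortfall: 36 − 1 = 35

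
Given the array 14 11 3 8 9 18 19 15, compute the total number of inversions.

9 inversions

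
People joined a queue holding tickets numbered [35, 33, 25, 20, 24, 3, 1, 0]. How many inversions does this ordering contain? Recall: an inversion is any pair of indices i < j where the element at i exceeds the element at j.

27

Element-by-element contributions:
35: 7
33: 6
25: 5
20: 3
24: 3
3: 2
1: 1
0: 0
Sum: 7 + 6 + 5 + 3 + 3 + 2 + 1 + 0 = 27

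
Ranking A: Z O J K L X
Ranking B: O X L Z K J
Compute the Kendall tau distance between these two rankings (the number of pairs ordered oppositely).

9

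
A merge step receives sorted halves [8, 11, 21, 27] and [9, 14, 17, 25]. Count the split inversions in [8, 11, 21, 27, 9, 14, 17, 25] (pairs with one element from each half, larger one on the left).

8

Count, for every r in R, how many entries of L exceed r:
r = 9: 11, 21, 27 → 3
r = 14: 21, 27 → 2
r = 17: 21, 27 → 2
r = 25: 27 → 1
Cross-inversions: 3 + 2 + 2 + 1 = 8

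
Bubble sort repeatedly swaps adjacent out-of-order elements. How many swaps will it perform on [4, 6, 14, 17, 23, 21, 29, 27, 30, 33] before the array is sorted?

2

Each adjacent swap fixes exactly one inversion, so the minimum swap count equals the number of inversions.
Count inversions — for each element, later elements that are smaller:
4: none → 0
6: none → 0
14: none → 0
17: none → 0
23: 21 → 1
21: none → 0
29: 27 → 1
27: none → 0
30: none → 0
33: none → 0
Total inversions: 0 + 0 + 0 + 0 + 1 + 0 + 1 + 0 + 0 + 0 = 2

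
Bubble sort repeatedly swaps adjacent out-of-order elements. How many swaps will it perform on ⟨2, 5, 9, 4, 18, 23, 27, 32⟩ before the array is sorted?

Swaps: 2

The minimum number of adjacent swaps to sort an array equals its inversion count, since every such swap removes exactly one inversion.
Count inversions — for each element, later elements that are smaller:
2: none → 0
5: 4 → 1
9: 4 → 1
4: none → 0
18: none → 0
23: none → 0
27: none → 0
32: none → 0
Total inversions: 0 + 1 + 1 + 0 + 0 + 0 + 0 + 0 = 2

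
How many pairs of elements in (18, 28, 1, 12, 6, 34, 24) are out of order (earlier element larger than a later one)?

For each element, count later entries that are smaller:
18 → 1, 12, 6 → 3
28 → 1, 12, 6, 24 → 4
1 → none → 0
12 → 6 → 1
6 → none → 0
34 → 24 → 1
24 → none → 0
Sum: 3 + 4 + 0 + 1 + 0 + 1 + 0 = 9

9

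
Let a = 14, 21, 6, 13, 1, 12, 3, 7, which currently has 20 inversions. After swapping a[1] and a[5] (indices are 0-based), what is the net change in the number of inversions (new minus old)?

-3

Positions 1 and 5 hold 21 and 12; after swapping, the array is [14, 12, 6, 13, 1, 21, 3, 7].
Element-by-element contributions:
14 → 12, 6, 13, 1, 3, 7 → 6
12 → 6, 1, 3, 7 → 4
6 → 1, 3 → 2
13 → 1, 3, 7 → 3
1 → none → 0
21 → 3, 7 → 2
3 → none → 0
7 → none → 0
Sum: 6 + 4 + 2 + 3 + 0 + 2 + 0 + 0 = 17
Change: 17 − 20 = -3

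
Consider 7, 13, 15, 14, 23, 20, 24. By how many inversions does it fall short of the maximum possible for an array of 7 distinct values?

19 inversions short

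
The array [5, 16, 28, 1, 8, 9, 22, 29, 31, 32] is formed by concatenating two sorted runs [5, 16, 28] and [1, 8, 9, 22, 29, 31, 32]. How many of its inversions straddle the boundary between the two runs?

8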